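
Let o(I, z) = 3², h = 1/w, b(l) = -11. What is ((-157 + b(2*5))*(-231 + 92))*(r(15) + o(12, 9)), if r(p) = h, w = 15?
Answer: 1058624/5 ≈ 2.1172e+5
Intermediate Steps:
h = 1/15 ≈ 0.066667
o(I, z) = 9
r(p) = 1/15
((-157 + b(2*5))*(-231 + 92))*(r(15) + o(12, 9)) = ((-157 - 11)*(-231 + 92))*(1/15 + 9) = -168*(-139)*(136/15) = 23352*(136/15) = 1058624/5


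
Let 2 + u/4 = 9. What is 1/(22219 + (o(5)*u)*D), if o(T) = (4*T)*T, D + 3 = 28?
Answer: 1/92219 ≈ 1.0844e-5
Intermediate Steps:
u = 28 (u = -8 + 4*9 = -8 + 36 = 28)
D = 25 (D = -3 + 28 = 25)
o(T) = 4*T²
1/(22219 + (o(5)*u)*D) = 1/(22219 + ((4*5²)*28)*25) = 1/(22219 + ((4*25)*28)*25) = 1/(22219 + (100*28)*25) = 1/(22219 + 2800*25) = 1/(22219 + 70000) = 1/92219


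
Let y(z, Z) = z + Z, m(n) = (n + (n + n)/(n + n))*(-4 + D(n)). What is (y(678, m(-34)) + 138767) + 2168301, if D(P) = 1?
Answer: 2307845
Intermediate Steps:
m(n) = -3 - 3*n (m(n) = (n + (n + n)/(n + n))*(-4 + 1) = (n + (2*n)/((2*n)))*(-3) = (n + (2*n)*(1/(2*n)))*(-3) = (n + 1)*(-3) = (1 + n)*(-3) = -3 - 3*n)
y(z, Z) = Z + z
(y(678, m(-34)) + 138767) + 2168301 = (((-3 - 3*(-34)) + 678) + 138767) + 2168301 = (((-3 + 102) + 678) + 138767) + 2168301 = ((99 + 678) + 138767) + 2168301 = (777 + 138767) + 2168301 = 139544 + 2168301 = 2307845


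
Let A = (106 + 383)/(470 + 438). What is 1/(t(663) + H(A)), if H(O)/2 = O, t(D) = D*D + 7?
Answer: 454/199567993 ≈ 2.2749e-6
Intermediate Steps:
A = 489/908 ≈ 0.53855
t(D) = 7 + D² (t(D) = D² + 7 = 7 + D²)
H(O) = 2*O
1/(t(663) + H(A)) = 1/((7 + 663²) + 2*(489/908)) = 1/((7 + 439569) + 489/454) = 1/(439576 + 489/454) = 1/(199567993/454) = 454/199567993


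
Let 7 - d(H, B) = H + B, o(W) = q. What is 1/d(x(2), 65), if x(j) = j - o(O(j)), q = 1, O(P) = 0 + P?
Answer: -1/59 ≈ -0.016949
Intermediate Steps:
O(P) = P
o(W) = 1
x(j) = -1 + j (x(j) = j - 1*1 = j - 1 = -1 + j)
d(H, B) = 7 - B - H (d(H, B) = 7 - (H + B) = 7 - (B + H) = 7 + (-B - H) = 7 - B - H)
1/d(x(2), 65) = 1/(7 - 1*65 - (-1 + 2)) = 1/(7 - 65 - 1*1) = 1/(7 - 65 - 1) = 1/(-59) = -1/59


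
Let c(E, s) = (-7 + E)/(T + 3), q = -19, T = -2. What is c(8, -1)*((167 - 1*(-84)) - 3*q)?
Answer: 308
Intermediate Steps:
c(E, s) = -7 + E (c(E, s) = (-7 + E)/(-2 + 3) = (-7 + E)/1 = (-7 + E)*1 = -7 + E)
c(8, -1)*((167 - 1*(-84)) - 3*q) = (-7 + 8)*((167 - 1*(-84)) - 3*(-19)) = 1*((167 + 84) + 57) = 1*(251 + 57) = 1*308 = 308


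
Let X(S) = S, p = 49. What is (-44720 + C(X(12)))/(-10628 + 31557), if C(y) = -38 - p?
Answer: -44807/20929 ≈ -2.1409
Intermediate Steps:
C(y) = -87 (C(y) = -38 - 1*49 = -38 - 49 = -87)
(-44720 + C(X(12)))/(-10628 + 31557) = (-44720 - 87)/(-10628 + 31557) = -44807/20929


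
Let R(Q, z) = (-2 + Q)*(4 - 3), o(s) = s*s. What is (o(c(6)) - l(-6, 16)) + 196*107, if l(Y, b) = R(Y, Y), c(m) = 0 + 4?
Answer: 20996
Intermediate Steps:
c(m) = 4
o(s) = s²
R(Q, z) = -2 + Q (R(Q, z) = (-2 + Q)*1 = -2 + Q)
l(Y, b) = -2 + Y
(o(c(6)) - l(-6, 16)) + 196*107 = (4² - (-2 - 6)) + 196*107 = (16 - 1*(-8)) + 20972 = (16 + 8) + 20972 = 24 + 20972 = 20996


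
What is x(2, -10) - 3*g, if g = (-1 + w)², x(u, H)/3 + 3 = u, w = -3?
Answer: -51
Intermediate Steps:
x(u, H) = -9 + 3*u
g = 16 (g = (-1 - 3)² = (-4)² = 16)
x(2, -10) - 3*g = (-9 + 3*2) - 3*16 = (-9 + 6) - 48 = -3 - 48 = -51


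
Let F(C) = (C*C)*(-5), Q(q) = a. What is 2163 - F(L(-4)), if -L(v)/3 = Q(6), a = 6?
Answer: 3783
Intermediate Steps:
Q(q) = 6
L(v) = -18 (L(v) = -3*6 = -18)
F(C) = -5*C² (F(C) = C²*(-5) = -5*C²)
2163 - F(L(-4)) = 2163 - (-5)*(-18)² = 2163 - (-5)*324 = 2163 - 1*(-1620) = 2163 + 1620 = 3783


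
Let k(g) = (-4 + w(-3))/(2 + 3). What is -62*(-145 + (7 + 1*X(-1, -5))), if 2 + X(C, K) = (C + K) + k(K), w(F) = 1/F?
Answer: 136586/15 ≈ 9105.7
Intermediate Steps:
k(g) = -13/15 (k(g) = (-4 + 1/(-3))/(2 + 3) = (-4 - ⅓)/5 = -13/3*⅕ = -13/15)
X(C, K) = -43/15 + C + K (X(C, K) = -2 + ((C + K) - 13/15) = -2 + (-13/15 + C + K) = -43/15 + C + K)
-62*(-145 + (7 + 1*X(-1, -5))) = -62*(-145 + (7 + 1*(-43/15 - 1 - 5))) = -62*(-145 + (7 + 1*(-133/15))) = -62*(-145 + (7 - 133/15)) = -62*(-145 - 28/15) = -62*(-2203/15) = 136586/15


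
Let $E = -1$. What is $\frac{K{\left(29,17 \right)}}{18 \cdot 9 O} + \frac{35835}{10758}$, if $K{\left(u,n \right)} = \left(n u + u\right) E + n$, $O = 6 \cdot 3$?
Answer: $\frac{16510345}{5228388} \approx 3.1578$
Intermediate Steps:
$O = 18$
$K{\left(u,n \right)} = n - u - n u$ ($K{\left(u,n \right)} = \left(n u + u\right) \left(-1\right) + n = \left(u + n u\right) \left(-1\right) + n = \left(- u - n u\right) + n = n - u - n u$)
$\frac{K{\left(29,17 \right)}}{18 \cdot 9 O} + \frac{35835}{10758} = \frac{17 - 29 - 17 \cdot 29}{18 \cdot 9 \cdot 18} + \frac{35835}{10758} = \frac{17 - 29 - 493}{162 \cdot 18} + 35835 \cdot \frac{1}{10758} = - \frac{505}{2916} + \frac{11945}{3586} = \frac{16510345}{5228388}$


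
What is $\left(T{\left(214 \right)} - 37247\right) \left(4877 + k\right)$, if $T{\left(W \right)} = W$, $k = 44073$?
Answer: $-1812765350$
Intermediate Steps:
$\left(T{\left(214 \right)} - 37247\right) \left(4877 + k\right) = \left(214 - 37247\right) \left(4877 + 44073\right) = \left(-37033\right) 48950 = -1812765350$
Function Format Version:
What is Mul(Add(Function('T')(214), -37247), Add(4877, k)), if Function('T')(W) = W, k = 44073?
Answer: -1812765350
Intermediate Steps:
Mul(Add(Function('T')(214), -37247), Add(4877, k)) = Mul(Add(214, -37247), Add(4877, 44073)) = Mul(-37033, 48950) = -1812765350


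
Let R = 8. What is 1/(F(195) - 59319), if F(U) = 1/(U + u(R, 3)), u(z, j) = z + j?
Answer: -206/12219713 ≈ -1.6858e-5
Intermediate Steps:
u(z, j) = j + z
F(U) = 1/(11 + U) (F(U) = 1/(U + (3 + 8)) = 1/(U + 11) = 1/(11 + U))
1/(F(195) - 59319) = 1/(1/(11 + 195) - 59319) = 1/(1/206 - 59319) = 1/(-12219713/206) = -206/12219713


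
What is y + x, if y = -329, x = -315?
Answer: -644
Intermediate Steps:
y + x = -329 - 315 = -644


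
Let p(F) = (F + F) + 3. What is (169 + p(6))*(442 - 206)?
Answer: 43424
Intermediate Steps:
p(F) = 3 + 2*F (p(F) = 2*F + 3 = 3 + 2*F)
(169 + p(6))*(442 - 206) = (169 + (3 + 2*6))*(442 - 206) = (169 + (3 + 12))*236 = (169 + 15)*236 = 184*236 = 43424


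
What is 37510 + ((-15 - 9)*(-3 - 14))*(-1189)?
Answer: -447602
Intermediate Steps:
37510 + ((-15 - 9)*(-3 - 14))*(-1189) = 37510 - 24*(-17)*(-1189) = 37510 + 408*(-1189) = 37510 - 485112 = -447602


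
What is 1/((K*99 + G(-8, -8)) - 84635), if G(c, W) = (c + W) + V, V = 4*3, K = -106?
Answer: -1/95133 ≈ -1.0512e-5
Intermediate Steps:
V = 12
G(c, W) = 12 + W + c (G(c, W) = (c + W) + 12 = (W + c) + 12 = 12 + W + c)
1/((K*99 + G(-8, -8)) - 84635) = 1/((-106*99 + (12 - 8 - 8)) - 84635) = 1/((-10494 - 4) - 84635) = 1/(-10498 - 84635) = 1/(-95133) = -1/95133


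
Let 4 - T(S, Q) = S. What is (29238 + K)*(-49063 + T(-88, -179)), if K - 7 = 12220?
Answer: -2030582515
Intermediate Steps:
K = 12227 (K = 7 + 12220 = 12227)
T(S, Q) = 4 - S
(29238 + K)*(-49063 + T(-88, -179)) = (29238 + 12227)*(-49063 + (4 - 1*(-88))) = 41465*(-49063 + (4 + 88)) = 41465*(-49063 + 92) = 41465*(-48971) = -2030582515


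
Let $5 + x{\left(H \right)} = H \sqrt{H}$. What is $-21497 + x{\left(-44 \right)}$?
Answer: $-21502 - 88 i \sqrt{11} \approx -21502.0 - 291.86 i$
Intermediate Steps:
$x{\left(H \right)} = -5 + H^{\frac{3}{2}}$ ($x{\left(H \right)} = -5 + H \sqrt{H} = -5 + H^{\frac{3}{2}}$)
$-21497 + x{\left(-44 \right)} = -21497 - \left(5 - \left(-44\right)^{\frac{3}{2}}\right) = -21497 - \left(5 + 88 i \sqrt{11}\right) = -21502 - 88 i \sqrt{11}$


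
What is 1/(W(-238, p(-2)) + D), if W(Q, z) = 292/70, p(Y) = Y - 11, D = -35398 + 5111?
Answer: -35/1059899 ≈ -3.3022e-5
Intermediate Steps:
D = -30287
p(Y) = -11 + Y
W(Q, z) = 146/35 (W(Q, z) = 292*(1/70) = 146/35)
1/(W(-238, p(-2)) + D) = 1/(146/35 - 30287) = 1/(-1059899/35) = -35/1059899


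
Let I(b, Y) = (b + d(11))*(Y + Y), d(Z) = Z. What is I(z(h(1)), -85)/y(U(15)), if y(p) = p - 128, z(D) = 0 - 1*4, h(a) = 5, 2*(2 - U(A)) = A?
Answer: 2380/267 ≈ 8.9139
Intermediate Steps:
U(A) = 2 - A/2
z(D) = -4 (z(D) = 0 - 4 = -4)
I(b, Y) = 2*Y*(11 + b) (I(b, Y) = (b + 11)*(Y + Y) = (11 + b)*(2*Y) = 2*Y*(11 + b))
y(p) = -128 + p
I(z(h(1)), -85)/y(U(15)) = (2*(-85)*(11 - 4))/(-128 + (2 - ½*15)) = (2*(-85)*7)/(-128 + (2 - 15/2)) = -1190/(-128 - 11/2) = -1190/(-267/2) = -1190*(-2/267) = 2380/267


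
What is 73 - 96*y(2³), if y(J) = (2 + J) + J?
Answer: -1655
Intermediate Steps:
y(J) = 2 + 2*J
73 - 96*y(2³) = 73 - 96*(2 + 2*2³) = 73 - 96*(2 + 2*8) = 73 - 96*(2 + 16) = 73 - 96*18 = 73 - 1728 = -1655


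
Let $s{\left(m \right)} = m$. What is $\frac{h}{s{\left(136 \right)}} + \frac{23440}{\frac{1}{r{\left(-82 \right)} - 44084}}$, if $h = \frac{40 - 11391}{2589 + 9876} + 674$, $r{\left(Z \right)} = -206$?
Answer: $- \frac{1759926281433941}{1695240} \approx -1.0382 \cdot 10^{9}$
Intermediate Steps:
$h = \frac{8390059}{12465}$ ($h = - \frac{11351}{12465} + 674 = \frac{8390059}{12465} \approx 673.09$)
$\frac{h}{s{\left(136 \right)}} + \frac{23440}{\frac{1}{r{\left(-82 \right)} - 44084}} = \frac{8390059}{12465 \cdot 136} + \frac{23440}{\frac{1}{-206 - 44084}} = \frac{8390059}{12465} \cdot \frac{1}{136} + \frac{23440}{\frac{1}{-44290}} = \frac{8390059}{1695240} + \frac{23440}{- \frac{1}{44290}} = \frac{8390059}{1695240} + 23440 \left(-44290\right) = \frac{8390059}{1695240} - 1038157600 = - \frac{1759926281433941}{1695240}$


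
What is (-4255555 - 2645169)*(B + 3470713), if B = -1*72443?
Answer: -23450523347480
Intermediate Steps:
B = -72443
(-4255555 - 2645169)*(B + 3470713) = (-4255555 - 2645169)*(-72443 + 3470713) = -6900724*3398270 = -23450523347480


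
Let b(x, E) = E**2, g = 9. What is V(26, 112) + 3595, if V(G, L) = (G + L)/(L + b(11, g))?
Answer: 693973/193 ≈ 3595.7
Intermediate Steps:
V(G, L) = (G + L)/(81 + L) (V(G, L) = (G + L)/(L + 9**2) = (G + L)/(L + 81) = (G + L)/(81 + L))
V(26, 112) + 3595 = (26 + 112)/(81 + 112) + 3595 = 138/193 + 3595 = 693973/193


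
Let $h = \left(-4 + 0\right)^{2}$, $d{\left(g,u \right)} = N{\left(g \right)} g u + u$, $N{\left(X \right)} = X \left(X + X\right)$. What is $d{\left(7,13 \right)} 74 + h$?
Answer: $660910$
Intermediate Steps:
$N{\left(X \right)} = 2 X^{2}$ ($N{\left(X \right)} = X 2 X = 2 X^{2}$)
$d{\left(g,u \right)} = u + 2 u g^{3}$ ($d{\left(g,u \right)} = 2 g^{2} g u + u = 2 g^{3} u + u = 2 u g^{3} + u = u + 2 u g^{3}$)
$h = 16$ ($h = \left(-4\right)^{2} = 16$)
$d{\left(7,13 \right)} 74 + h = 13 \left(1 + 2 \cdot 7^{3}\right) 74 + 16 = 13 \left(1 + 2 \cdot 343\right) 74 + 16 = 13 \left(1 + 686\right) 74 + 16 = 13 \cdot 687 \cdot 74 + 16 = 8931 \cdot 74 + 16 = 660894 + 16 = 660910$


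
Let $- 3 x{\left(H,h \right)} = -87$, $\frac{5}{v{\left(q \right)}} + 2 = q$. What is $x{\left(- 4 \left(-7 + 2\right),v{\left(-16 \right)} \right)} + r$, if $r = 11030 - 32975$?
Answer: $-21916$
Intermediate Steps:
$v{\left(q \right)} = \frac{5}{-2 + q}$
$x{\left(H,h \right)} = 29$ ($x{\left(H,h \right)} = \left(- \frac{1}{3}\right) \left(-87\right) = 29$)
$r = -21945$ ($r = 11030 - 32975 = -21945$)
$x{\left(- 4 \left(-7 + 2\right),v{\left(-16 \right)} \right)} + r = 29 - 21945 = -21916$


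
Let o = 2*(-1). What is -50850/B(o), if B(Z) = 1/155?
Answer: -7881750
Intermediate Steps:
o = -2
B(Z) = 1/155
-50850/B(o) = -50850/1/155 = -50850*155 = -7881750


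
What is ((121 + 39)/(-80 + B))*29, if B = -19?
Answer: -4640/99 ≈ -46.869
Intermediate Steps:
((121 + 39)/(-80 + B))*29 = ((121 + 39)/(-80 - 19))*29 = (160/(-99))*29 = (160*(-1/99))*29 = -160/99*29 = -4640/99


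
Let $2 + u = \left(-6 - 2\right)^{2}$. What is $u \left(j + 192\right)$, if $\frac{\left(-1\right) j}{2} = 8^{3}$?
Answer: $-51584$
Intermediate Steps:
$j = -1024$ ($j = - 2 \cdot 8^{3} = \left(-2\right) 512 = -1024$)
$u = 62$ ($u = -2 + \left(-6 - 2\right)^{2} = -2 + \left(-8\right)^{2} = -2 + 64 = 62$)
$u \left(j + 192\right) = 62 \left(-1024 + 192\right) = 62 \left(-832\right) = -51584$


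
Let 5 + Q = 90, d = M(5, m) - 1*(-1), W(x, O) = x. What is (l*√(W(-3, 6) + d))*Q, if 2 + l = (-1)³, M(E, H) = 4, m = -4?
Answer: -255*√2 ≈ -360.62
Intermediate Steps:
l = -3 (l = -2 + (-1)³ = -2 - 1 = -3)
d = 5 (d = 4 - 1*(-1) = 4 + 1 = 5)
Q = 85 (Q = -5 + 90 = 85)
(l*√(W(-3, 6) + d))*Q = -3*√(-3 + 5)*85 = -3*√2*85 = -255*√2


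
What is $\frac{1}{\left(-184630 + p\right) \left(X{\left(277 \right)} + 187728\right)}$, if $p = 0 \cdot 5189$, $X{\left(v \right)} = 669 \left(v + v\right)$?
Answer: $- \frac{1}{103088899020} \approx -9.7004 \cdot 10^{-12}$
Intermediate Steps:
$X{\left(v \right)} = 1338 v$ ($X{\left(v \right)} = 669 \cdot 2 v = 1338 v$)
$p = 0$
$\frac{1}{\left(-184630 + p\right) \left(X{\left(277 \right)} + 187728\right)} = \frac{1}{\left(-184630 + 0\right) \left(1338 \cdot 277 + 187728\right)} = \frac{1}{\left(-184630\right) \left(370626 + 187728\right)} = \frac{1}{\left(-184630\right) 558354} = \frac{1}{-103088899020} = - \frac{1}{103088899020}$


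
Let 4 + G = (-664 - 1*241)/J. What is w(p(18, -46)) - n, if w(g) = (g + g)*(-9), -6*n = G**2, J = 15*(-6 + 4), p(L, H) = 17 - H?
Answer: -220295/216 ≈ -1019.9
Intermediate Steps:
J = -30 (J = 15*(-2) = -30)
G = 157/6 (G = -4 + (-664 - 1*241)/(-30) = -4 + (-664 - 241)*(-1/30) = -4 - 905*(-1/30) = -4 + 181/6 = 157/6 ≈ 26.167)
n = -24649/216 (n = -(157/6)**2/6 = -1/6*24649/36 = -24649/216 ≈ -114.12)
w(g) = -18*g (w(g) = (2*g)*(-9) = -18*g)
w(p(18, -46)) - n = -18*(17 - 1*(-46)) - 1*(-24649/216) = -18*(17 + 46) + 24649/216 = -18*63 + 24649/216 = -1134 + 24649/216 = -220295/216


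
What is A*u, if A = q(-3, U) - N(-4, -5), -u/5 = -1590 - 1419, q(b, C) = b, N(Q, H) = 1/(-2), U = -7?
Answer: -75225/2 ≈ -37613.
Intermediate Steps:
N(Q, H) = -½
u = 15045 (u = -5*(-1590 - 1419) = -5*(-3009) = 15045)
A = -5/2 (A = -3 - 1*(-½) = -3 + ½ = -5/2 ≈ -2.5000)
A*u = -5/2*15045 = -75225/2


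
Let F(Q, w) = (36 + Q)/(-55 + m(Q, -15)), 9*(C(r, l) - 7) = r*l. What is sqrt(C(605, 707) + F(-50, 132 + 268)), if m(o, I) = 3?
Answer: sqrt(289193086)/78 ≈ 218.02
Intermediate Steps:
C(r, l) = 7 + l*r/9 (C(r, l) = 7 + (r*l)/9 = 7 + (l*r)/9 = 7 + l*r/9)
F(Q, w) = -9/13 - Q/52 (F(Q, w) = (36 + Q)/(-55 + 3) = (36 + Q)/(-52) = (36 + Q)*(-1/52) = -9/13 - Q/52)
sqrt(C(605, 707) + F(-50, 132 + 268)) = sqrt((7 + (1/9)*707*605) + (-9/13 - 1/52*(-50))) = sqrt((7 + 427735/9) + (-9/13 + 25/26)) = sqrt(427798/9 + 7/26) = sqrt(11122811/234) = sqrt(289193086)/78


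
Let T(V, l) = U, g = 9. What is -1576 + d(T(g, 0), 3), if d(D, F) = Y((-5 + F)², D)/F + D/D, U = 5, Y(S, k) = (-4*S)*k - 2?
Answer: -4807/3 ≈ -1602.3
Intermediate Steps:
Y(S, k) = -2 - 4*S*k (Y(S, k) = -4*S*k - 2 = -2 - 4*S*k)
T(V, l) = 5
d(D, F) = 1 + (-2 - 4*D*(-5 + F)²)/F (d(D, F) = (-2 - 4*(-5 + F)²*D)/F + D/D = (-2 - 4*D*(-5 + F)²)/F + 1 = 1 + (-2 - 4*D*(-5 + F)²)/F)
-1576 + d(T(g, 0), 3) = -1576 + (-2 + 3 - 4*5*(-5 + 3)²)/3 = -1576 + (-2 + 3 - 4*5*(-2)²)/3 = -1576 + (-2 + 3 - 4*5*4)/3 = -1576 + (-2 + 3 - 80)/3 = -1576 + (⅓)*(-79) = -1576 - 79/3 = -4807/3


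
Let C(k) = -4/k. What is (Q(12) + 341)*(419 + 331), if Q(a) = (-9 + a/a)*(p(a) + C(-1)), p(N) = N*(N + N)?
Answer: -1496250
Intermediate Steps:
p(N) = 2*N² (p(N) = N*(2*N) = 2*N²)
Q(a) = -32 - 16*a² (Q(a) = (-9 + a/a)*(2*a² - 4/(-1)) = (-9 + 1)*(2*a² - 4*(-1)) = -8*(2*a² + 4) = -8*(4 + 2*a²) = -32 - 16*a²)
(Q(12) + 341)*(419 + 331) = ((-32 - 16*12²) + 341)*(419 + 331) = ((-32 - 16*144) + 341)*750 = ((-32 - 2304) + 341)*750 = (-2336 + 341)*750 = -1995*750 = -1496250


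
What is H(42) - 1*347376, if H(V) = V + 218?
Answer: -347116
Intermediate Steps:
H(V) = 218 + V
H(42) - 1*347376 = (218 + 42) - 1*347376 = 260 - 347376 = -347116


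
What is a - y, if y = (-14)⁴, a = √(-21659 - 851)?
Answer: -38416 + I*√22510 ≈ -38416.0 + 150.03*I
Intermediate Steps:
a = I*√22510 (a = √(-22510) = I*√22510 ≈ 150.03*I)
y = 38416
a - y = I*√22510 - 1*38416 = I*√22510 - 38416 = -38416 + I*√22510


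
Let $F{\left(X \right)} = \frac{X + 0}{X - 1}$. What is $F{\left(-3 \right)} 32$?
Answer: $24$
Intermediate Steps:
$F{\left(X \right)} = \frac{X}{-1 + X}$
$F{\left(-3 \right)} 32 = - \frac{3}{-1 - 3} \cdot 32 = - \frac{3}{-4} \cdot 32 = \left(-3\right) \left(- \frac{1}{4}\right) 32 = \frac{3}{4} \cdot 32 = 24$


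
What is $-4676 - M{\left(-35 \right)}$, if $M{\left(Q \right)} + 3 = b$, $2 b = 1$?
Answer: $- \frac{9347}{2} \approx -4673.5$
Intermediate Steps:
$b = \frac{1}{2}$ ($b = \frac{1}{2} \cdot 1 = \frac{1}{2} \approx 0.5$)
$M{\left(Q \right)} = - \frac{5}{2}$ ($M{\left(Q \right)} = -3 + \frac{1}{2} = - \frac{5}{2}$)
$-4676 - M{\left(-35 \right)} = -4676 - - \frac{5}{2} = -4676 + \frac{5}{2} = - \frac{9347}{2}$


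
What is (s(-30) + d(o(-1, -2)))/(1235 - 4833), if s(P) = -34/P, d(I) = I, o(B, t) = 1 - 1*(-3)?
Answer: -11/7710 ≈ -0.0014267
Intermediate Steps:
o(B, t) = 4 (o(B, t) = 1 + 3 = 4)
(s(-30) + d(o(-1, -2)))/(1235 - 4833) = (-34/(-30) + 4)/(1235 - 4833) = (-34*(-1/30) + 4)/(-3598) = (17/15 + 4)*(-1/3598) = (77/15)*(-1/3598) = -11/7710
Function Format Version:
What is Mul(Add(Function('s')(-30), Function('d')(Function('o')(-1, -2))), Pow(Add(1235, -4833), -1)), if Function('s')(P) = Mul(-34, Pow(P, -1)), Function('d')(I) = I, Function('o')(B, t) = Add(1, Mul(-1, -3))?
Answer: Rational(-11, 7710) ≈ -0.0014267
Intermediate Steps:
Function('o')(B, t) = 4 (Function('o')(B, t) = Add(1, 3) = 4)
Mul(Add(Function('s')(-30), Function('d')(Function('o')(-1, -2))), Pow(Add(1235, -4833), -1)) = Mul(Add(Mul(-34, Pow(-30, -1)), 4), Pow(Add(1235, -4833), -1)) = Mul(Add(Mul(-34, Rational(-1, 30)), 4), Pow(-3598, -1)) = Mul(Add(Rational(17, 15), 4), Rational(-1, 3598)) = Mul(Rational(77, 15), Rational(-1, 3598)) = Rational(-11, 7710)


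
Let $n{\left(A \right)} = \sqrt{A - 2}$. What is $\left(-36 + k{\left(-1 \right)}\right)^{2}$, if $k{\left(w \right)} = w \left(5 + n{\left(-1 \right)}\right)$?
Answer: $\left(41 + i \sqrt{3}\right)^{2} \approx 1678.0 + 142.03 i$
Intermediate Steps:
$n{\left(A \right)} = \sqrt{-2 + A}$
$k{\left(w \right)} = w \left(5 + i \sqrt{3}\right)$ ($k{\left(w \right)} = w \left(5 + \sqrt{-2 - 1}\right) = w \left(5 + \sqrt{-3}\right) = w \left(5 + i \sqrt{3}\right)$)
$\left(-36 + k{\left(-1 \right)}\right)^{2} = \left(-36 - \left(5 + i \sqrt{3}\right)\right)^{2} = \left(-41 - i \sqrt{3}\right)^{2}$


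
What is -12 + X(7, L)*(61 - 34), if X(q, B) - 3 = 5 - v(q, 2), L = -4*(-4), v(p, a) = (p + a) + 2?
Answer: -93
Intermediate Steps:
v(p, a) = 2 + a + p (v(p, a) = (a + p) + 2 = 2 + a + p)
L = 16
X(q, B) = 4 - q (X(q, B) = 3 + (5 - (2 + 2 + q)) = 3 + (5 - (4 + q)) = 3 + (5 + (-4 - q)) = 3 + (1 - q) = 4 - q)
-12 + X(7, L)*(61 - 34) = -12 + (4 - 1*7)*(61 - 34) = -12 + (4 - 7)*27 = -12 - 3*27 = -12 - 81 = -93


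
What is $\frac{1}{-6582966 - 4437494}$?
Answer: $- \frac{1}{11020460} \approx -9.074 \cdot 10^{-8}$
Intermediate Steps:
$\frac{1}{-6582966 - 4437494} = \frac{1}{-11020460} = - \frac{1}{11020460}$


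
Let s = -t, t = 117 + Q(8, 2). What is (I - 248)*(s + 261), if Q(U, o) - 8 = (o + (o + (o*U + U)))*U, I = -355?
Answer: 53064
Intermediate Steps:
Q(U, o) = 8 + U*(U + 2*o + U*o) (Q(U, o) = 8 + (o + (o + (o*U + U)))*U = 8 + (o + (o + (U*o + U)))*U = 8 + (o + (o + (U + U*o)))*U = 8 + (o + (U + o + U*o))*U = 8 + (U + 2*o + U*o)*U = 8 + U*(U + 2*o + U*o))
t = 349 (t = 117 + (8 + 8² + 2*8² + 2*8*2) = 117 + (8 + 64 + 2*64 + 32) = 117 + (8 + 64 + 128 + 32) = 117 + 232 = 349)
s = -349 (s = -1*349 = -349)
(I - 248)*(s + 261) = (-355 - 248)*(-349 + 261) = -603*(-88) = 53064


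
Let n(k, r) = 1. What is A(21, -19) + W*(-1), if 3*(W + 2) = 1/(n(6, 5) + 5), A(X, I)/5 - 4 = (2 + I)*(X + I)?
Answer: -2665/18 ≈ -148.06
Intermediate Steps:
A(X, I) = 20 + 5*(2 + I)*(I + X) (A(X, I) = 20 + 5*((2 + I)*(X + I)) = 20 + 5*((2 + I)*(I + X)) = 20 + 5*(2 + I)*(I + X))
W = -35/18 (W = -2 + 1/(3*(1 + 5)) = -2 + (⅓)/6 = -2 + (⅓)*(⅙) = -2 + 1/18 = -35/18 ≈ -1.9444)
A(21, -19) + W*(-1) = (20 + 5*(-19)² + 10*(-19) + 10*21 + 5*(-19)*21) - 35/18*(-1) = (20 + 5*361 - 190 + 210 - 1995) + 35/18 = (20 + 1805 - 190 + 210 - 1995) + 35/18 = -150 + 35/18 = -2665/18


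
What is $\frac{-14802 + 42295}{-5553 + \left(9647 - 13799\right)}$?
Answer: $- \frac{27493}{9705} \approx -2.8329$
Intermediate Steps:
$\frac{-14802 + 42295}{-5553 + \left(9647 - 13799\right)} = \frac{27493}{-5553 - 4152} = \frac{27493}{-9705} = 27493 \left(- \frac{1}{9705}\right) = - \frac{27493}{9705}$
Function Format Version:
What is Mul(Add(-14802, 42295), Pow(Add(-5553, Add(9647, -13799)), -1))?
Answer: Rational(-27493, 9705) ≈ -2.8329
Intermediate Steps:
Mul(Add(-14802, 42295), Pow(Add(-5553, Add(9647, -13799)), -1)) = Mul(27493, Pow(Add(-5553, -4152), -1)) = Mul(27493, Pow(-9705, -1)) = Mul(27493, Rational(-1, 9705)) = Rational(-27493, 9705)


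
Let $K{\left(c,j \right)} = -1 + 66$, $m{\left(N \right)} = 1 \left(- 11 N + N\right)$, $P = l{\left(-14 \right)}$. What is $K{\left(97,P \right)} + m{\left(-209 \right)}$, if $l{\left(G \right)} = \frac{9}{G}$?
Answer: $2155$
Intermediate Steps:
$P = - \frac{9}{14}$ ($P = \frac{9}{-14} = 9 \left(- \frac{1}{14}\right) = - \frac{9}{14} \approx -0.64286$)
$m{\left(N \right)} = - 10 N$ ($m{\left(N \right)} = 1 \left(- 10 N\right) = - 10 N$)
$K{\left(c,j \right)} = 65$
$K{\left(97,P \right)} + m{\left(-209 \right)} = 65 - -2090 = 65 + 2090 = 2155$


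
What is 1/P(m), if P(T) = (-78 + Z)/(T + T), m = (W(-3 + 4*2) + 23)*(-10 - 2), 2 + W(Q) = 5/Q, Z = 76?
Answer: 264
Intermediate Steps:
W(Q) = -2 + 5/Q
m = -264 (m = ((-2 + 5/(-3 + 4*2)) + 23)*(-10 - 2) = ((-2 + 5/(-3 + 8)) + 23)*(-12) = ((-2 + 5/5) + 23)*(-12) = ((-2 + 5*(⅕)) + 23)*(-12) = ((-2 + 1) + 23)*(-12) = (-1 + 23)*(-12) = 22*(-12) = -264)
P(T) = -1/T (P(T) = (-78 + 76)/(T + T) = -2*1/(2*T) = -1/T)
1/P(m) = 1/(-1/(-264)) = 1/(-1*(-1/264)) = 1/(1/264) = 264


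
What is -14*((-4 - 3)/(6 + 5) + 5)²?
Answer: -32256/121 ≈ -266.58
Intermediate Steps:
-14*((-4 - 3)/(6 + 5) + 5)² = -14*(-7/11 + 5)² = -14*(48/11)² = -14*2304/121 = -32256/121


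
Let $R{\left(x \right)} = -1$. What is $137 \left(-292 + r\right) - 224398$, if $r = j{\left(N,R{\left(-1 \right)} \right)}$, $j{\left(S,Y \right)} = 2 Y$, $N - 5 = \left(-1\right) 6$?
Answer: $-264676$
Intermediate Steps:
$N = -1$ ($N = 5 - 6 = -1$)
$r = -2$ ($r = 2 \left(-1\right) = -2$)
$137 \left(-292 + r\right) - 224398 = 137 \left(-292 - 2\right) - 224398 = 137 \left(-294\right) - 224398 = -40278 - 224398 = -264676$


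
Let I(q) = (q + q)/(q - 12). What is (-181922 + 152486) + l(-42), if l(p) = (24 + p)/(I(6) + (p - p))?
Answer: -29427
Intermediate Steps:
I(q) = 2*q/(-12 + q) (I(q) = (2*q)/(-12 + q) = 2*q/(-12 + q))
l(p) = -12 - p/2 (l(p) = (24 + p)/(2*6/(-12 + 6) + (p - p)) = (24 + p)/(2*6/(-6) + 0) = (24 + p)/(2*6*(-1/6) + 0) = (24 + p)/(-2 + 0) = (24 + p)/(-2) = (24 + p)*(-1/2) = -12 - p/2)
(-181922 + 152486) + l(-42) = (-181922 + 152486) + (-12 - 1/2*(-42)) = -29436 + (-12 + 21) = -29436 + 9 = -29427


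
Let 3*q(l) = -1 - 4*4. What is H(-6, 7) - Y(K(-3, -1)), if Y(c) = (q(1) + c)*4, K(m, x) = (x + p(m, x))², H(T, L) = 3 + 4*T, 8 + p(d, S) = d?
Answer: -1723/3 ≈ -574.33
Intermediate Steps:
p(d, S) = -8 + d
K(m, x) = (-8 + m + x)² (K(m, x) = (x + (-8 + m))² = (-8 + m + x)²)
q(l) = -17/3 (q(l) = (-1 - 4*4)/3 = (-1 - 16)/3 = (⅓)*(-17) = -17/3)
Y(c) = -68/3 + 4*c (Y(c) = (-17/3 + c)*4 = -68/3 + 4*c)
H(-6, 7) - Y(K(-3, -1)) = (3 + 4*(-6)) - (-68/3 + 4*(-8 - 3 - 1)²) = (3 - 24) - (-68/3 + 4*(-12)²) = -21 - (-68/3 + 4*144) = -21 - (-68/3 + 576) = -21 - 1*1660/3 = -21 - 1660/3 = -1723/3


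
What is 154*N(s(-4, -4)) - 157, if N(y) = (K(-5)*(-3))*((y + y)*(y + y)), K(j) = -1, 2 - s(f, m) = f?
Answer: 66371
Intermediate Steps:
s(f, m) = 2 - f
N(y) = 12*y² (N(y) = (-1*(-3))*((y + y)*(y + y)) = 3*((2*y)*(2*y)) = 3*(4*y²) = 12*y²)
154*N(s(-4, -4)) - 157 = 154*(12*(2 - 1*(-4))²) - 157 = 154*(12*(2 + 4)²) - 157 = 154*(12*6²) - 157 = 154*(12*36) - 157 = 154*432 - 157 = 66528 - 157 = 66371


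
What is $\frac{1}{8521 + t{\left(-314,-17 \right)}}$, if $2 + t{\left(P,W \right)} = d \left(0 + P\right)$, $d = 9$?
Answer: $\frac{1}{5693} \approx 0.00017565$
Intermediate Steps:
$t{\left(P,W \right)} = -2 + 9 P$ ($t{\left(P,W \right)} = -2 + 9 \left(0 + P\right) = -2 + 9 P$)
$\frac{1}{8521 + t{\left(-314,-17 \right)}} = \frac{1}{8521 + \left(-2 + 9 \left(-314\right)\right)} = \frac{1}{8521 - 2828} = \frac{1}{5693}$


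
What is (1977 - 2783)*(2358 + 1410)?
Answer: -3037008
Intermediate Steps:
(1977 - 2783)*(2358 + 1410) = -806*3768 = -3037008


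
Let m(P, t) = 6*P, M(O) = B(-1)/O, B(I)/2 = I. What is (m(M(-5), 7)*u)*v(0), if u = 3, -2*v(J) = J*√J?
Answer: 0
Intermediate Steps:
B(I) = 2*I
v(J) = -J^(3/2)/2 (v(J) = -J*√J/2 = -J^(3/2)/2)
M(O) = -2/O (M(O) = (2*(-1))/O = -2/O)
(m(M(-5), 7)*u)*v(0) = ((6*(-2/(-5)))*3)*(-0^(3/2)/2) = ((6*(-2*(-⅕)))*3)*(-½*0) = ((6*(⅖))*3)*0 = ((12/5)*3)*0 = (36/5)*0 = 0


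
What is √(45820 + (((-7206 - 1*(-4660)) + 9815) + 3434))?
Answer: √56523 ≈ 237.75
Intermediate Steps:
√(45820 + (((-7206 - 1*(-4660)) + 9815) + 3434)) = √(45820 + (((-7206 + 4660) + 9815) + 3434)) = √(45820 + ((-2546 + 9815) + 3434)) = √(45820 + (7269 + 3434)) = √(45820 + 10703) = √56523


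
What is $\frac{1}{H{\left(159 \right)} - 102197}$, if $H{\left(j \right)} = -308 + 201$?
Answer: $- \frac{1}{102304} \approx -9.7748 \cdot 10^{-6}$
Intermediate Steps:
$H{\left(j \right)} = -107$
$\frac{1}{H{\left(159 \right)} - 102197} = \frac{1}{-107 - 102197} = \frac{1}{-102304} = - \frac{1}{102304}$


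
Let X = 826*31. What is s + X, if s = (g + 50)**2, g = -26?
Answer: 26182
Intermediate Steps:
X = 25606
s = 576 (s = (-26 + 50)**2 = 24**2 = 576)
s + X = 576 + 25606 = 26182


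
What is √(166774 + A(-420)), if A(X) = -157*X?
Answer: √232714 ≈ 482.40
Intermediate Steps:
√(166774 + A(-420)) = √(166774 - 157*(-420)) = √(166774 + 65940) = √232714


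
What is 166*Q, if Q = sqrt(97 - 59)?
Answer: 166*sqrt(38) ≈ 1023.3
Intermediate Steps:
Q = sqrt(38) ≈ 6.1644
166*Q = 166*sqrt(38)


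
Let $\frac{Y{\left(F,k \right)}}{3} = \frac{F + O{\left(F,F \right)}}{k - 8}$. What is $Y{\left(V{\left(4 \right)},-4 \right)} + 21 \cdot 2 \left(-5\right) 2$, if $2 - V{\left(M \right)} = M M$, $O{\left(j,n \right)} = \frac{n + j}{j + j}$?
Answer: $- \frac{1667}{4} \approx -416.75$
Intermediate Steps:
$O{\left(j,n \right)} = \frac{j + n}{2 j}$
$V{\left(M \right)} = 2 - M^{2}$ ($V{\left(M \right)} = 2 - M M = 2 - M^{2}$)
$Y{\left(F,k \right)} = \frac{3 \left(1 + F\right)}{-8 + k}$ ($Y{\left(F,k \right)} = 3 \frac{F + \frac{F + F}{2 F}}{k - 8} = 3 \frac{F + \frac{2 F}{2 F}}{-8 + k} = 3 \frac{F + 1}{-8 + k} = 3 \frac{1 + F}{-8 + k} = \frac{3 \left(1 + F\right)}{-8 + k}$)
$Y{\left(V{\left(4 \right)},-4 \right)} + 21 \cdot 2 \left(-5\right) 2 = \frac{3 \left(1 + \left(2 - 4^{2}\right)\right)}{-8 - 4} + 21 \cdot 2 \left(-5\right) 2 = \frac{3 \left(1 + \left(2 - 16\right)\right)}{-12} + 21 \left(\left(-10\right) 2\right) = 3 \left(- \frac{1}{12}\right) \left(1 + \left(2 - 16\right)\right) + 21 \left(-20\right) = 3 \left(- \frac{1}{12}\right) \left(1 - 14\right) - 420 = 3 \left(- \frac{1}{12}\right) \left(-13\right) - 420 = \frac{13}{4} - 420 = - \frac{1667}{4}$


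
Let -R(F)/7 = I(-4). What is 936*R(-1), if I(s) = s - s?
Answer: 0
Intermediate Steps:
I(s) = 0
R(F) = 0 (R(F) = -7*0 = 0)
936*R(-1) = 936*0 = 0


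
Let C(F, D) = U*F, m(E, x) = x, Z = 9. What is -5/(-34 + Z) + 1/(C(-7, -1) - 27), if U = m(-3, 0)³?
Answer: 22/135 ≈ 0.16296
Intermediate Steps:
U = 0 (U = 0³ = 0)
C(F, D) = 0 (C(F, D) = 0*F = 0)
-5/(-34 + Z) + 1/(C(-7, -1) - 27) = -5/(-34 + 9) + 1/(0 - 27) = -5/(-25) + 1/(-27) = -5*(-1/25) - 1/27 = ⅕ - 1/27 = 22/135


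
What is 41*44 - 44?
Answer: 1760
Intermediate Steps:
41*44 - 44 = 1804 - 44 = 1760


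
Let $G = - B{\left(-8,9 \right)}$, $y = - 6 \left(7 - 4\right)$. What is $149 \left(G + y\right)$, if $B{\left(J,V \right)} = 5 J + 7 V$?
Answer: $-6109$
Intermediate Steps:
$y = -18$ ($y = \left(-6\right) 3 = -18$)
$G = -23$ ($G = - (5 \left(-8\right) + 7 \cdot 9) = - (-40 + 63) = \left(-1\right) 23 = -23$)
$149 \left(G + y\right) = 149 \left(-23 - 18\right) = 149 \left(-41\right) = -6109$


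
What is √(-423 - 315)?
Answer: 3*I*√82 ≈ 27.166*I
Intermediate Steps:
√(-423 - 315) = √(-738) = 3*I*√82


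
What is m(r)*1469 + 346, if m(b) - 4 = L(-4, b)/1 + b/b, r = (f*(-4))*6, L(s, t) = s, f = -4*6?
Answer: 1815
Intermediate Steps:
f = -24
r = 576 (r = -24*(-4)*6 = 96*6 = 576)
m(b) = 1 (m(b) = 4 + (-4/1 + b/b) = 4 + (-4*1 + 1) = 4 + (-4 + 1) = 4 - 3 = 1)
m(r)*1469 + 346 = 1*1469 + 346 = 1469 + 346 = 1815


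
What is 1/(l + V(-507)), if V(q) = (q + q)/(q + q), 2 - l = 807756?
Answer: -1/807753 ≈ -1.2380e-6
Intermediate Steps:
l = -807754 (l = 2 - 1*807756 = 2 - 807756 = -807754)
V(q) = 1 (V(q) = (2*q)/((2*q)) = (2*q)*(1/(2*q)) = 1)
1/(l + V(-507)) = 1/(-807754 + 1) = 1/(-807753) = -1/807753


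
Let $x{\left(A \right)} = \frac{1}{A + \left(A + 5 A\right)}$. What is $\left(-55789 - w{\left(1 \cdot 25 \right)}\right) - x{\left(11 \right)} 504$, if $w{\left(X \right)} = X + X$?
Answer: $- \frac{614301}{11} \approx -55846.0$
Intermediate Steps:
$x{\left(A \right)} = \frac{1}{7 A}$ ($x{\left(A \right)} = \frac{1}{A + 6 A} = \frac{1}{7 A}$)
$w{\left(X \right)} = 2 X$
$\left(-55789 - w{\left(1 \cdot 25 \right)}\right) - x{\left(11 \right)} 504 = \left(-55789 - 2 \cdot 1 \cdot 25\right) - \frac{1}{7 \cdot 11} \cdot 504 = \left(-55789 - 2 \cdot 25\right) - \frac{1}{7} \cdot \frac{1}{11} \cdot 504 = \left(-55789 - 50\right) - \frac{1}{77} \cdot 504 = \left(-55789 - 50\right) - \frac{72}{11} = -55839 - \frac{72}{11} = - \frac{614301}{11}$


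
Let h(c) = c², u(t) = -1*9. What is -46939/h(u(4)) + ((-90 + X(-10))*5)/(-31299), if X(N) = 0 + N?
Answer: -489701087/845073 ≈ -579.48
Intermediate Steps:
u(t) = -9
X(N) = N
-46939/h(u(4)) + ((-90 + X(-10))*5)/(-31299) = -46939/((-9)²) + ((-90 - 10)*5)/(-31299) = -46939/81 - 100*5*(-1/31299) = -46939*1/81 - 500*(-1/31299) = -46939/81 + 500/31299 = -489701087/845073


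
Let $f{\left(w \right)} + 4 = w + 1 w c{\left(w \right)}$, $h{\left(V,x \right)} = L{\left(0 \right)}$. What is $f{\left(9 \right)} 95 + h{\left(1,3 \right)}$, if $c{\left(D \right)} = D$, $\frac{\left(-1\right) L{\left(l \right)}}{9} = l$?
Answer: $8170$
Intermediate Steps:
$L{\left(l \right)} = - 9 l$
$h{\left(V,x \right)} = 0$ ($h{\left(V,x \right)} = \left(-9\right) 0 = 0$)
$f{\left(w \right)} = -4 + w + w^{2}$ ($f{\left(w \right)} = -4 + \left(w + 1 w w\right) = -4 + \left(w + w w\right) = -4 + \left(w + w^{2}\right) = -4 + w + w^{2}$)
$f{\left(9 \right)} 95 + h{\left(1,3 \right)} = \left(-4 + 9 + 9^{2}\right) 95 + 0 = \left(-4 + 9 + 81\right) 95 + 0 = 86 \cdot 95 + 0 = 8170 + 0 = 8170$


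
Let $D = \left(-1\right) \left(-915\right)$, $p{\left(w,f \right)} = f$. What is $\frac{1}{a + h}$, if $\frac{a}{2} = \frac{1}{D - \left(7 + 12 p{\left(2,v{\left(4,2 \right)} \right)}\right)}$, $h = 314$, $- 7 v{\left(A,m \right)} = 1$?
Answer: $\frac{3184}{999783} \approx 0.0031847$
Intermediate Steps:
$v{\left(A,m \right)} = - \frac{1}{7}$ ($v{\left(A,m \right)} = \left(- \frac{1}{7}\right) 1 = - \frac{1}{7}$)
$D = 915$
$a = \frac{7}{3184}$ ($a = \frac{2}{915 - \frac{37}{7}} = \frac{2}{\frac{6368}{7}} = 2 \cdot \frac{7}{6368} = \frac{7}{3184} \approx 0.0021985$)
$\frac{1}{a + h} = \frac{1}{\frac{7}{3184} + 314} = \frac{1}{\frac{999783}{3184}} = \frac{3184}{999783}$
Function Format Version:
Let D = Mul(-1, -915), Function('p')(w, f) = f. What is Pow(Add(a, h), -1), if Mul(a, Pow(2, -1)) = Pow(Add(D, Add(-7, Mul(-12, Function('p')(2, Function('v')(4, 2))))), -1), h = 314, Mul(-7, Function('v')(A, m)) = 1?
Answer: Rational(3184, 999783) ≈ 0.0031847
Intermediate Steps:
Function('v')(A, m) = Rational(-1, 7) (Function('v')(A, m) = Mul(Rational(-1, 7), 1) = Rational(-1, 7))
D = 915
a = Rational(7, 3184) (a = Mul(2, Pow(Add(915, Add(-7, Mul(-12, Rational(-1, 7)))), -1)) = Mul(2, Pow(Add(915, Add(-7, Rational(12, 7))), -1)) = Mul(2, Pow(Add(915, Rational(-37, 7)), -1)) = Mul(2, Pow(Rational(6368, 7), -1)) = Mul(2, Rational(7, 6368)) = Rational(7, 3184) ≈ 0.0021985)
Pow(Add(a, h), -1) = Pow(Add(Rational(7, 3184), 314), -1) = Pow(Rational(999783, 3184), -1) = Rational(3184, 999783)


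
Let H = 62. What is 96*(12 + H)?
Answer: 7104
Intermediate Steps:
96*(12 + H) = 96*(12 + 62) = 96*74 = 7104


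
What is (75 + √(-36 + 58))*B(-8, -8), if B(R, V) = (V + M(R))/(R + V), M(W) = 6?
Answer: 75/8 + √22/8 ≈ 9.9613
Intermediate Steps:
B(R, V) = (6 + V)/(R + V) (B(R, V) = (V + 6)/(R + V) = (6 + V)/(R + V))
(75 + √(-36 + 58))*B(-8, -8) = (75 + √(-36 + 58))*((6 - 8)/(-8 - 8)) = (75 + √22)*(-2/(-16)) = (75 + √22)*(-1/16*(-2)) = (75 + √22)*(⅛) = 75/8 + √22/8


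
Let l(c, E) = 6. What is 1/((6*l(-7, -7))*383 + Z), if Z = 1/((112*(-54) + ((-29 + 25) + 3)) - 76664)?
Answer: 82713/1140446843 ≈ 7.2527e-5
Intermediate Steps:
Z = -1/82713 (Z = 1/((-6048 + (-4 + 3)) - 76664) = 1/((-6048 - 1) - 76664) = 1/(-6049 - 76664) = 1/(-82713) = -1/82713 ≈ -1.2090e-5)
1/((6*l(-7, -7))*383 + Z) = 1/((6*6)*383 - 1/82713) = 1/(36*383 - 1/82713) = 1/(13788 - 1/82713) = 1/(1140446843/82713) = 82713/1140446843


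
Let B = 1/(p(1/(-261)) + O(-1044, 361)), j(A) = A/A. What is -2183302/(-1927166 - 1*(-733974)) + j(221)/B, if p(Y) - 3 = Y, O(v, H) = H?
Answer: 5178484609/14155596 ≈ 365.83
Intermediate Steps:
p(Y) = 3 + Y
j(A) = 1
B = 261/95003 (B = 1/((3 + 1/(-261)) + 361) = 1/((3 - 1/261) + 361) = 1/(782/261 + 361) = 1/(95003/261) = 261/95003 ≈ 0.0027473)
-2183302/(-1927166 - 1*(-733974)) + j(221)/B = -2183302/(-1927166 - 1*(-733974)) + 1/(261/95003) = -2183302/(-1927166 + 733974) + 1*(95003/261) = -2183302/(-1193192) + 95003/261 = -2183302*(-1/1193192) + 95003/261 = 99241/54236 + 95003/261 = 5178484609/14155596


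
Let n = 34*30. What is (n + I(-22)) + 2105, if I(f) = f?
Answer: 3103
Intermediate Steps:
n = 1020
(n + I(-22)) + 2105 = (1020 - 22) + 2105 = 998 + 2105 = 3103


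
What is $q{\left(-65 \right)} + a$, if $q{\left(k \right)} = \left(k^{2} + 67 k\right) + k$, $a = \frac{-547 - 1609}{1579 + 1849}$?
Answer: $- \frac{167654}{857} \approx -195.63$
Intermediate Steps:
$a = - \frac{539}{857}$ ($a = - \frac{2156}{3428} = \left(-2156\right) \frac{1}{3428} = - \frac{539}{857} \approx -0.62894$)
$q{\left(k \right)} = k^{2} + 68 k$
$q{\left(-65 \right)} + a = - 65 \left(68 - 65\right) - \frac{539}{857} = \left(-65\right) 3 - \frac{539}{857} = -195 - \frac{539}{857} = - \frac{167654}{857}$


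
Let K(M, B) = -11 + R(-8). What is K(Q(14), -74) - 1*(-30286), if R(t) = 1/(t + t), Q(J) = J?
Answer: 484399/16 ≈ 30275.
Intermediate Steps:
R(t) = 1/(2*t)
K(M, B) = -177/16 (K(M, B) = -11 + (½)/(-8) = -11 + (½)*(-⅛) = -11 - 1/16 = -177/16)
K(Q(14), -74) - 1*(-30286) = -177/16 - 1*(-30286) = -177/16 + 30286 = 484399/16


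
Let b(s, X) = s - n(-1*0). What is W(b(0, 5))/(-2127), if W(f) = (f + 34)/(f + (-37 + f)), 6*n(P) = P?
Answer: 34/78699 ≈ 0.00043203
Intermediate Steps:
n(P) = P/6
b(s, X) = s (b(s, X) = s - (-1*0)/6 = s - 0/6 = s - 1*0 = s + 0 = s)
W(f) = (34 + f)/(-37 + 2*f)
W(b(0, 5))/(-2127) = ((34 + 0)/(-37 + 2*0))/(-2127) = (34/(-37 + 0))*(-1/2127) = (34/(-37))*(-1/2127) = -1/37*34*(-1/2127) = -34/37*(-1/2127) = 34/78699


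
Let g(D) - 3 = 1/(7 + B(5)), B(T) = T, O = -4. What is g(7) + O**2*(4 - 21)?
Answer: -3227/12 ≈ -268.92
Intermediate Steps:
g(D) = 37/12 (g(D) = 3 + 1/(7 + 5) = 3 + 1/12 = 37/12)
g(7) + O**2*(4 - 21) = 37/12 + (-4)**2*(4 - 21) = 37/12 + 16*(-17) = 37/12 - 272 = -3227/12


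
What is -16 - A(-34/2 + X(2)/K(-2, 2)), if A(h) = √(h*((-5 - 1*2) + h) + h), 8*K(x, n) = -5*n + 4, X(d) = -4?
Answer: -16 - √1855/3 ≈ -30.357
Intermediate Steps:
K(x, n) = ½ - 5*n/8 (K(x, n) = (-5*n + 4)/8 = (4 - 5*n)/8 = ½ - 5*n/8)
A(h) = √(h + h*(-7 + h)) (A(h) = √(h*((-5 - 2) + h) + h) = √(h*(-7 + h) + h) = √(h + h*(-7 + h)))
-16 - A(-34/2 + X(2)/K(-2, 2)) = -16 - √((-34/2 - 4/(½ - 5/8*2))*(-6 + (-34/2 - 4/(½ - 5/8*2)))) = -16 - √((-34*½ - 4/(½ - 5/4))*(-6 + (-34*½ - 4/(½ - 5/4)))) = -16 - √((-17 - 4/(-¾))*(-6 + (-17 - 4/(-¾)))) = -16 - √((-17 - 4*(-4/3))*(-6 + (-17 - 4*(-4/3)))) = -16 - √((-17 + 16/3)*(-6 + (-17 + 16/3))) = -16 - √(-35*(-6 - 35/3)/3) = -16 - √(-35/3*(-53/3)) = -16 - √(1855/9) = -16 - √1855/3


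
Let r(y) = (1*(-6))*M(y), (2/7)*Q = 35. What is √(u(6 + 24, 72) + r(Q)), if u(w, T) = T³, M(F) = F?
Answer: √372513 ≈ 610.34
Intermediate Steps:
Q = 245/2 (Q = (7/2)*35 = 245/2 ≈ 122.50)
r(y) = -6*y (r(y) = (1*(-6))*y = -6*y)
√(u(6 + 24, 72) + r(Q)) = √(72³ - 6*245/2) = √(373248 - 735) = √372513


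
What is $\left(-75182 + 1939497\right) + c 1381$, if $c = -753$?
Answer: $824422$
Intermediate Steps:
$\left(-75182 + 1939497\right) + c 1381 = \left(-75182 + 1939497\right) - 1039893 = 1864315 - 1039893 = 824422$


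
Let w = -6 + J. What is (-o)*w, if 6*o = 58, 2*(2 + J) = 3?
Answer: 377/6 ≈ 62.833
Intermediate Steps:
J = -½ (J = -2 + (½)*3 = -2 + 3/2 = -½ ≈ -0.50000)
o = 29/3 (o = (⅙)*58 = 29/3 ≈ 9.6667)
w = -13/2 (w = -6 - ½ = -13/2 ≈ -6.5000)
(-o)*w = -1*29/3*(-13/2) = -29/3*(-13/2) = 377/6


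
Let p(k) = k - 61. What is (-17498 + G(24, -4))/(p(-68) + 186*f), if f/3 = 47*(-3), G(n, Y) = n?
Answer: 17474/78807 ≈ 0.22173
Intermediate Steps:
f = -423 (f = 3*(47*(-3)) = 3*(-141) = -423)
p(k) = -61 + k
(-17498 + G(24, -4))/(p(-68) + 186*f) = (-17498 + 24)/((-61 - 68) + 186*(-423)) = -17474/(-129 - 78678) = -17474/(-78807) = -17474*(-1/78807) = 17474/78807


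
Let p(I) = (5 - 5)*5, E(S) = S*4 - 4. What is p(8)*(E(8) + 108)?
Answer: 0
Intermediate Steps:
E(S) = -4 + 4*S (E(S) = 4*S - 4 = -4 + 4*S)
p(I) = 0 (p(I) = 0*5 = 0)
p(8)*(E(8) + 108) = 0*((-4 + 4*8) + 108) = 0*((-4 + 32) + 108) = 0*(28 + 108) = 0*136 = 0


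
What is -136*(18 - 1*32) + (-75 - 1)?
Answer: 1828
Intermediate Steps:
-136*(18 - 1*32) + (-75 - 1) = -136*(18 - 32) - 76 = -136*(-14) - 76 = 1904 - 76 = 1828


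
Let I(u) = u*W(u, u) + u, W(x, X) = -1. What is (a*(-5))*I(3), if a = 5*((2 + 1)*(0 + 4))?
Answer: 0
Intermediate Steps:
I(u) = 0 (I(u) = u*(-1) + u = -u + u = 0)
a = 60 (a = 5*(3*4) = 5*12 = 60)
(a*(-5))*I(3) = (60*(-5))*0 = -300*0 = 0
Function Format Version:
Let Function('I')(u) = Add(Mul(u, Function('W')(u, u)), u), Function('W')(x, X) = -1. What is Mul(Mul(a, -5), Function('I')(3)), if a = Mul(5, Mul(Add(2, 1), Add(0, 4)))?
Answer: 0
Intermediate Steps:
Function('I')(u) = 0 (Function('I')(u) = Add(Mul(u, -1), u) = Add(Mul(-1, u), u) = 0)
a = 60 (a = Mul(5, Mul(3, 4)) = Mul(5, 12) = 60)
Mul(Mul(a, -5), Function('I')(3)) = Mul(Mul(60, -5), 0) = Mul(-300, 0) = 0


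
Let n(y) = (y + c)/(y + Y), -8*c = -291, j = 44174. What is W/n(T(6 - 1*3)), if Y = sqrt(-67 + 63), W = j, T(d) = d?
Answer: 353392/105 + 706784*I/315 ≈ 3365.6 + 2243.8*I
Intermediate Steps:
c = 291/8 (c = -1/8*(-291) = 291/8 ≈ 36.375)
W = 44174
Y = 2*I (Y = sqrt(-4) = 2*I ≈ 2.0*I)
n(y) = (291/8 + y)/(y + 2*I) (n(y) = (y + 291/8)/(y + 2*I) = (291/8 + y)/(y + 2*I))
W/n(T(6 - 1*3)) = 44174/(((291/8 + (6 - 1*3))/((6 - 1*3) + 2*I))) = 44174/(((291/8 + (6 - 3))/((6 - 3) + 2*I))) = 44174/(((291/8 + 3)/(3 + 2*I))) = 44174/((((3 - 2*I)/13)*(315/8))) = 44174/((315*(3 - 2*I)/104)) = 44174*(8/105 + 16*I/315) = 353392/105 + 706784*I/315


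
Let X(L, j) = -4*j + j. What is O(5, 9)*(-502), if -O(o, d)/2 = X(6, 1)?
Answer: -3012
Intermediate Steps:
X(L, j) = -3*j
O(o, d) = 6 (O(o, d) = -(-6) = -2*(-3) = 6)
O(5, 9)*(-502) = 6*(-502) = -3012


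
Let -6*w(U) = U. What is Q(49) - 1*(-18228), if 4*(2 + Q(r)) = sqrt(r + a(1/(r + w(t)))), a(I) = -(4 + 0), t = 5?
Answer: 18226 + 3*sqrt(5)/4 ≈ 18228.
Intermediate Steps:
w(U) = -U/6
a(I) = -4 (a(I) = -1*4 = -4)
Q(r) = -2 + sqrt(-4 + r)/4 (Q(r) = -2 + sqrt(r - 4)/4 = -2 + sqrt(-4 + r)/4)
Q(49) - 1*(-18228) = (-2 + sqrt(-4 + 49)/4) - 1*(-18228) = (-2 + sqrt(45)/4) + 18228 = (-2 + (3*sqrt(5))/4) + 18228 = (-2 + 3*sqrt(5)/4) + 18228 = 18226 + 3*sqrt(5)/4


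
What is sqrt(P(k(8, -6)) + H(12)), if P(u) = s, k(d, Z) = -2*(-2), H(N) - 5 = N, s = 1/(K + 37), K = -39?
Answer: sqrt(66)/2 ≈ 4.0620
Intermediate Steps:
s = -1/2 (s = 1/(-39 + 37) = 1/(-2) = -1/2 ≈ -0.50000)
H(N) = 5 + N
k(d, Z) = 4
P(u) = -1/2
sqrt(P(k(8, -6)) + H(12)) = sqrt(-1/2 + (5 + 12)) = sqrt(-1/2 + 17) = sqrt(33/2) = sqrt(66)/2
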